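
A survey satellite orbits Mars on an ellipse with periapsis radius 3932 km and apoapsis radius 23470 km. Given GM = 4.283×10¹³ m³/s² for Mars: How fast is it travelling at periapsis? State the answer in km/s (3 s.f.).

Semi-major axis a = (r_p + r_a)/2 = 13701 km = 1.370×10⁷ m.
Vis-viva: v² = μ(2/r − 1/a) = 4.283×10¹³ × (5.086×10⁻⁷ − 7.299×10⁻⁸) = 1.866×10⁷ m²/s².
v = 4320 m/s = 4.320 km/s.

v ≈ 4.32 km/s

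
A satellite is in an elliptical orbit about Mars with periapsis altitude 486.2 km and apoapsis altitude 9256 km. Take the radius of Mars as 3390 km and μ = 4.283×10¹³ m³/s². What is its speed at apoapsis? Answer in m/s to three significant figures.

r_p = 3390 + 486.2 = 3876.2 km = 3.8762×10⁶ m.
r_a = 3390 + 9256 = 12646 km = 1.2646×10⁷ m.
Semi-major axis a = (r_p + r_a)/2 = 8261.1 km = 8.261×10⁶ m.
Vis-viva: v² = μ(2/r − 1/a) = 4.283×10¹³ × (1.582×10⁻⁷ − 1.210×10⁻⁷) = 1.589×10⁶ m²/s².
v = 1261 m/s.

v ≈ 1260 m/s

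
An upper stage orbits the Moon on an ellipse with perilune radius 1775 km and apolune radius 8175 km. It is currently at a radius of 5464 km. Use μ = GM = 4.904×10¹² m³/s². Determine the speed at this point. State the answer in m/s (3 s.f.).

v ≈ 900 m/s

Semi-major axis a = (r_p + r_a)/2 = 4975.0 km = 4.975×10⁶ m.
Vis-viva: v² = μ(2/r − 1/a) = 4.904×10¹² × (3.660×10⁻⁷ − 2.010×10⁻⁷) = 8.093×10⁵ m²/s².
v = 899.6 m/s.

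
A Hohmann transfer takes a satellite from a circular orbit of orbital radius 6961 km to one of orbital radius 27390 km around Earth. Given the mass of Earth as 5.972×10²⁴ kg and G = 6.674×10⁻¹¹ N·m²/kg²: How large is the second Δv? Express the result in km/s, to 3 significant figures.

Δv ≈ 1.39 km/s

μ = GM = 6.674×10⁻¹¹ × 5.972×10²⁴ = 3.986×10¹⁴ m³/s².
r₁ = 6961 km = 6.961×10⁶ m.
r₂ = 27390 km = 2.739×10⁷ m.
Transfer ellipse a_t = (r₁ + r₂)/2 = 1.718×10⁷ m.
At r₁: circular v_c1 = √(μ/r₁) = 7567 m/s; transfer-perigee v_p = √[μ(2/r₁ − 1/a_t)] = 9556 m/s.
At r₂: circular v_c2 = √(μ/r₂) = 3815 m/s; transfer-apogee v_a = √[μ(2/r₂ − 1/a_t)] = 2428 m/s.
Δv₂ = v_c2 − v_a = 1386 m/s.
= 1.386 km/s.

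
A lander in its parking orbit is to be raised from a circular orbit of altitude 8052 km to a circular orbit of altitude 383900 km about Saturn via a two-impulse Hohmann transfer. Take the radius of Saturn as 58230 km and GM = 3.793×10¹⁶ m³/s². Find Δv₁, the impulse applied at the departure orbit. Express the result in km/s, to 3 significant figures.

Δv ≈ 7.63 km/s

r₁ = 58230 + 8052 = 66282 km = 6.6282×10⁷ m.
r₂ = 58230 + 383900 = 442130 km = 4.4213×10⁸ m.
Transfer ellipse a_t = (r₁ + r₂)/2 = 2.542×10⁸ m.
At r₁: circular v_c1 = √(μ/r₁) = 23920 m/s; transfer-perikrone v_p = √[μ(2/r₁ − 1/a_t)] = 31550 m/s.
Δv₁ = v_p − v_c1 = 7626 m/s.
= 7.626 km/s.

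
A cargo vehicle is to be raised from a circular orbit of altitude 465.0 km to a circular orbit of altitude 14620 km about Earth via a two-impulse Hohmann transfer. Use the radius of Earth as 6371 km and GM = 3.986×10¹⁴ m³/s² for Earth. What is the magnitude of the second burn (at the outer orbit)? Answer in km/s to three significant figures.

Δv ≈ 1.30 km/s

r₁ = 6371 + 465.0 = 6836.0 km = 6.8360×10⁶ m.
r₂ = 6371 + 14620 = 20991 km = 2.0991×10⁷ m.
Transfer ellipse a_t = (r₁ + r₂)/2 = 1.391×10⁷ m.
At r₁: circular v_c1 = √(μ/r₁) = 7636 m/s; transfer-perigee v_p = √[μ(2/r₁ − 1/a_t)] = 9379 m/s.
At r₂: circular v_c2 = √(μ/r₂) = 4358 m/s; transfer-apogee v_a = √[μ(2/r₂ − 1/a_t)] = 3054 m/s.
Δv₂ = v_c2 − v_a = 1303 m/s.
= 1.303 km/s.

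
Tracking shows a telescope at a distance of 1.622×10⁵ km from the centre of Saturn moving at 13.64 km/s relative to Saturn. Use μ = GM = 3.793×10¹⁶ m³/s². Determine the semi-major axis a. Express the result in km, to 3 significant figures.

a ≈ 1.35×10⁵ km

r = 1.622×10⁸ m.
Vis-viva rearranged: 1/a = 2/r − v²/μ = 1.233×10⁻⁸ − 4.905×10⁻⁹ = 7.425×10⁻⁹ m⁻¹.
a = 1.347×10⁸ m = 1.3467×10⁵ km.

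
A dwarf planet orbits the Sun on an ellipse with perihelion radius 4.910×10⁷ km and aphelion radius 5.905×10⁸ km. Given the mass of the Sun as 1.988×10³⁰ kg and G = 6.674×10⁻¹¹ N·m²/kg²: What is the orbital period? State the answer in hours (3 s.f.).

T ≈ 27400 hours

μ = GM = 6.674×10⁻¹¹ × 1.988×10³⁰ = 1.327×10²⁰ m³/s².
Semi-major axis a = (r_p + r_a)/2 = (4.9100×10⁷ + 5.9050×10⁸)/2 = 3.1980×10⁸ km = 3.198×10¹¹ m.
By Kepler's third law T = 2π√(a³/μ) = 2π × 1.570×10⁷ = 9.865×10⁷ s.
= 27400 hours.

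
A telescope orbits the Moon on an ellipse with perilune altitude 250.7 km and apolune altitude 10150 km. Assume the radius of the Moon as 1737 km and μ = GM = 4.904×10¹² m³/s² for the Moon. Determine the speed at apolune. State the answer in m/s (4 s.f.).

v ≈ 343.8 m/s

r_p = 1737 + 250.7 = 1987.7 km = 1.9877×10⁶ m.
r_a = 1737 + 10150 = 11887 km = 1.1887×10⁷ m.
Semi-major axis a = (r_p + r_a)/2 = 6937.4 km = 6.937×10⁶ m.
Vis-viva: v² = μ(2/r − 1/a) = 4.904×10¹² × (1.683×10⁻⁷ − 1.441×10⁻⁷) = 1.182×10⁵ m²/s².
v = 343.8 m/s.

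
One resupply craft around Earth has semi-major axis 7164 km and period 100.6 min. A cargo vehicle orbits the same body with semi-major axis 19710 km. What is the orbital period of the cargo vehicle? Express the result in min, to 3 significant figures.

Kepler's third law: T² ∝ a³, so T₂ = T₁ (a₂/a₁)^(3/2).
a₂/a₁ = 2.751, (a₂/a₁)^(3/2) = 4.563.
T₂ = 100.6 × 4.563 = 459.1 min.

T₂ ≈ 459 min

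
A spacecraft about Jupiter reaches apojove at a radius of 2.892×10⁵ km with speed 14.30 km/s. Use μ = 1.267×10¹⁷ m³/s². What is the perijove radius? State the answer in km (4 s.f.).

r_a = 2.892×10⁸ m.
Specific energy ε = v²/2 − μ/r = -3.359×10⁸ J/kg, so a = −μ/(2ε) = 1.886×10⁸ m.
The apsides satisfy r_p + r_a = 2a, so the perijove radius is 2a − r_a = 8.804×10⁷ m = 88040 km.

perijove radius ≈ 88040 km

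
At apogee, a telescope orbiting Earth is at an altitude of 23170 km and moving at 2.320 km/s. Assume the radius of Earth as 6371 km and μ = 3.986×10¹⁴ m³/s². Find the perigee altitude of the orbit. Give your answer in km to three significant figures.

r_a = 6371 + 23170 = 29541 km = 2.954×10⁷ m.
Specific energy ε = v²/2 − μ/r = -1.080×10⁷ J/kg, so a = −μ/(2ε) = 1.845×10⁷ m.
The apsides satisfy r_p + r_a = 2a, so the perigee radius is 2a − r_a = 7.360×10⁶ m = 7359.9 km.
Perigee altitude = 7359.9 − 6371 = 988.88 km.

perigee altitude ≈ 989 km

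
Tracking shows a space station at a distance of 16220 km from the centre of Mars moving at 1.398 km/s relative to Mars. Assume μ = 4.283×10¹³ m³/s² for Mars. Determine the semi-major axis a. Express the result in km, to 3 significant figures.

r = 1.622×10⁷ m.
Vis-viva rearranged: 1/a = 2/r − v²/μ = 1.233×10⁻⁷ − 4.563×10⁻⁸ = 7.767×10⁻⁸ m⁻¹.
a = 1.287×10⁷ m = 12875 km.

a ≈ 12900 km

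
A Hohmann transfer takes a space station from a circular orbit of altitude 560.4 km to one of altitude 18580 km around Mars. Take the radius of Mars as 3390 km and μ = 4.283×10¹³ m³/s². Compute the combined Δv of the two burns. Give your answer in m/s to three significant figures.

Δv_total ≈ 1620 m/s

r₁ = 3390 + 560.4 = 3950.4 km = 3.9504×10⁶ m.
r₂ = 3390 + 18580 = 21970 km = 2.1970×10⁷ m.
Transfer ellipse a_t = (r₁ + r₂)/2 = 1.296×10⁷ m.
At r₁: circular v_c1 = √(μ/r₁) = 3293 m/s; transfer-periapsis v_p = √[μ(2/r₁ − 1/a_t)] = 4287 m/s.
Δv₁ = v_p − v_c1 = 994.4 m/s.
At r₂: circular v_c2 = √(μ/r₂) = 1396 m/s; transfer-apoapsis v_a = √[μ(2/r₂ − 1/a_t)] = 770.9 m/s.
Δv₂ = v_c2 − v_a = 625.4 m/s.
Total Δv = Δv₁ + Δv₂ = 1620 m/s.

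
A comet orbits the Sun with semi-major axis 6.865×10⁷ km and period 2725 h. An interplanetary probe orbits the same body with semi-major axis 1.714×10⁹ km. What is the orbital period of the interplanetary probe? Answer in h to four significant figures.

T₂ ≈ 3.400×10⁵ h

Kepler's third law: T² ∝ a³, so T₂ = T₁ (a₂/a₁)^(3/2).
a₂/a₁ = 24.97, (a₂/a₁)^(3/2) = 124.8.
T₂ = 2725 × 124.8 = 3.400×10⁵ h.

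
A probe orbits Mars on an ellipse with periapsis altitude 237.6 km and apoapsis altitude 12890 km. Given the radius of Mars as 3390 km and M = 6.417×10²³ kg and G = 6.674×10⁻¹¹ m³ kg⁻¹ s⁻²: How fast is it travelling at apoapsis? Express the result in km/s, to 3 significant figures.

μ = GM = 6.674×10⁻¹¹ × 6.417×10²³ = 4.283×10¹³ m³/s².
r_p = 3390 + 237.6 = 3627.6 km = 3.6276×10⁶ m.
r_a = 3390 + 12890 = 16280 km = 1.6280×10⁷ m.
Semi-major axis a = (r_p + r_a)/2 = 9953.8 km = 9.954×10⁶ m.
Vis-viva: v² = μ(2/r − 1/a) = 4.283×10¹³ × (1.229×10⁻⁷ − 1.005×10⁻⁷) = 9.587×10⁵ m²/s².
v = 979.1 m/s = 0.9791 km/s.

v ≈ 0.979 km/s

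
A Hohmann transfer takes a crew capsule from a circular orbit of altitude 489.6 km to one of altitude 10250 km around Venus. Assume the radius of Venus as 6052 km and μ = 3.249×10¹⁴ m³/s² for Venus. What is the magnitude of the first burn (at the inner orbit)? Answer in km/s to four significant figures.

r₁ = 6052 + 489.6 = 6541.6 km = 6.5416×10⁶ m.
r₂ = 6052 + 10250 = 16302 km = 1.6302×10⁷ m.
Transfer ellipse a_t = (r₁ + r₂)/2 = 1.142×10⁷ m.
At r₁: circular v_c1 = √(μ/r₁) = 7047 m/s; transfer-periapsis v_p = √[μ(2/r₁ − 1/a_t)] = 8419 m/s.
Δv₁ = v_p − v_c1 = 1372 m/s.
= 1.372 km/s.

Δv ≈ 1.372 km/s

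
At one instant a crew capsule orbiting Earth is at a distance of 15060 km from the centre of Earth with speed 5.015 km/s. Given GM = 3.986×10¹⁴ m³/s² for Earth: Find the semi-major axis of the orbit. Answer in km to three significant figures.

r = 1.506×10⁷ m.
Vis-viva rearranged: 1/a = 2/r − v²/μ = 1.328×10⁻⁷ − 6.310×10⁻⁸ = 6.971×10⁻⁸ m⁻¹.
a = 1.435×10⁷ m = 14346 km.

a ≈ 14300 km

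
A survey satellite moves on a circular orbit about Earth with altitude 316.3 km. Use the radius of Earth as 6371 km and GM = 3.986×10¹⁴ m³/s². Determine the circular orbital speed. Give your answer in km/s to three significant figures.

v ≈ 7.72 km/s

r = 6371 + 316.3 = 6687.3 km = 6.6873×10⁶ m.
For a circular orbit v = √(μ/r) = √(3.986×10¹⁴ / 6.687×10⁶) = √(5.961×10⁷) = 7720 m/s.
That is 7.720 km/s.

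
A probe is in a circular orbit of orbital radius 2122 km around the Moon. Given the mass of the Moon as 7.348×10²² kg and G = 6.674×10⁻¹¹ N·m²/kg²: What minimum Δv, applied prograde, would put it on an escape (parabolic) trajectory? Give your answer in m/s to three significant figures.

Δv ≈ 630 m/s

μ = GM = 6.674×10⁻¹¹ × 7.348×10²² = 4.904×10¹² m³/s².
r = 2122 km = 2.122×10⁶ m.
Circular speed v_c = √(μ/r) = 1520 m/s.
Escape speed v_esc = √(2μ/r) = √2 × v_c = 2150 m/s.
Δv = v_esc − v_c = 629.7 m/s.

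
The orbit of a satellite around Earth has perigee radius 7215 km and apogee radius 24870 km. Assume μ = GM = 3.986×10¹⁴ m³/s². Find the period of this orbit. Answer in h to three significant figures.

T ≈ 5.62 h

Semi-major axis a = (r_p + r_a)/2 = (7215.0 + 24870)/2 = 16042 km = 1.604×10⁷ m.
By Kepler's third law T = 2π√(a³/μ) = 2π × 3.218×10³ = 2.022×10⁴ s.
= 5.617 h.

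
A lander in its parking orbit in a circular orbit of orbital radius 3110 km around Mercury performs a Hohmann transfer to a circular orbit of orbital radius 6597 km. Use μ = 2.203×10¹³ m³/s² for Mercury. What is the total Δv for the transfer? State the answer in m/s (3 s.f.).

r₁ = 3110 km = 3.110×10⁶ m.
r₂ = 6597 km = 6.597×10⁶ m.
Transfer ellipse a_t = (r₁ + r₂)/2 = 4.854×10⁶ m.
At r₁: circular v_c1 = √(μ/r₁) = 2662 m/s; transfer-periherm v_p = √[μ(2/r₁ − 1/a_t)] = 3103 m/s.
Δv₁ = v_p − v_c1 = 441.4 m/s.
At r₂: circular v_c2 = √(μ/r₂) = 1827 m/s; transfer-apoherm v_a = √[μ(2/r₂ − 1/a_t)] = 1463 m/s.
Δv₂ = v_c2 − v_a = 364.6 m/s.
Total Δv = Δv₁ + Δv₂ = 806.0 m/s.

Δv_total ≈ 806 m/s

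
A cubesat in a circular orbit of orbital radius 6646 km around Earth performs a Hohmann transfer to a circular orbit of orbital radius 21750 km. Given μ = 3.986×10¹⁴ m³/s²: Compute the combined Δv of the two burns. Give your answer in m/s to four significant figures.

Δv_total ≈ 3193 m/s

r₁ = 6646 km = 6.646×10⁶ m.
r₂ = 21750 km = 2.175×10⁷ m.
Transfer ellipse a_t = (r₁ + r₂)/2 = 1.420×10⁷ m.
At r₁: circular v_c1 = √(μ/r₁) = 7744 m/s; transfer-perigee v_p = √[μ(2/r₁ − 1/a_t)] = 9585 m/s.
Δv₁ = v_p − v_c1 = 1841 m/s.
At r₂: circular v_c2 = √(μ/r₂) = 4281 m/s; transfer-apogee v_a = √[μ(2/r₂ − 1/a_t)] = 2929 m/s.
Δv₂ = v_c2 − v_a = 1352 m/s.
Total Δv = Δv₁ + Δv₂ = 3193 m/s.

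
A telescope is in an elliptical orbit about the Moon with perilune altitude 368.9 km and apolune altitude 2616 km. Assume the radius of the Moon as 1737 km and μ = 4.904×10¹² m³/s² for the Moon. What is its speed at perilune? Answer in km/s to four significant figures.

v ≈ 1.772 km/s

r_p = 1737 + 368.9 = 2105.9 km = 2.1059×10⁶ m.
r_a = 1737 + 2616 = 4353.0 km = 4.3530×10⁶ m.
Semi-major axis a = (r_p + r_a)/2 = 3229.4 km = 3.229×10⁶ m.
Vis-viva: v² = μ(2/r − 1/a) = 4.904×10¹² × (9.497×10⁻⁷ − 3.097×10⁻⁷) = 3.139×10⁶ m²/s².
v = 1772 m/s = 1.772 km/s.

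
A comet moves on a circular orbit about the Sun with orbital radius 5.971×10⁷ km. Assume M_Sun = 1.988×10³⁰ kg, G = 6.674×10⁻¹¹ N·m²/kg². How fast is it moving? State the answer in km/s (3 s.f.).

v ≈ 47.1 km/s

μ = GM = 6.674×10⁻¹¹ × 1.988×10³⁰ = 1.327×10²⁰ m³/s².
r = 5.971×10⁷ km = 5.971×10¹⁰ m.
For a circular orbit v = √(μ/r) = √(1.327×10²⁰ / 5.971×10¹⁰) = √(2.222×10⁹) = 47140 m/s.
That is 47.14 km/s.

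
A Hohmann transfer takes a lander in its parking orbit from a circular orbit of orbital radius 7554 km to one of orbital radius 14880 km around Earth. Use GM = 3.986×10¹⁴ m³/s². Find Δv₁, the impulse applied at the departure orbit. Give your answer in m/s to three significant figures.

r₁ = 7554 km = 7.554×10⁶ m.
r₂ = 14880 km = 1.488×10⁷ m.
Transfer ellipse a_t = (r₁ + r₂)/2 = 1.122×10⁷ m.
At r₁: circular v_c1 = √(μ/r₁) = 7264 m/s; transfer-perigee v_p = √[μ(2/r₁ − 1/a_t)] = 8366 m/s.
Δv₁ = v_p − v_c1 = 1102 m/s.

Δv ≈ 1100 m/s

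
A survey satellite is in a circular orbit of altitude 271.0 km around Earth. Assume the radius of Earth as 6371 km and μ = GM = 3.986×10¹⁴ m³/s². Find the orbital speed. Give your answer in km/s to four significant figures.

v ≈ 7.747 km/s

r = 6371 + 271.0 = 6642.0 km = 6.6420×10⁶ m.
For a circular orbit v = √(μ/r) = √(3.986×10¹⁴ / 6.642×10⁶) = √(6.001×10⁷) = 7747 m/s.
That is 7.747 km/s.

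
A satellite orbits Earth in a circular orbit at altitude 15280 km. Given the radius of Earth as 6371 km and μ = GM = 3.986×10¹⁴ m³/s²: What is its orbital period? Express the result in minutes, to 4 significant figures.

r = 6371 + 15280 = 21651 km = 2.1651×10⁷ m.
Kepler's third law: T = 2π√(r³/μ) = 2π√((2.165×10⁷)³ / 3.986×10¹⁴).
r³/μ = 2.546×10⁷ s², so T = 2π × 5.046×10³ = 3.171×10⁴ s.
Converting: 3.171×10⁴ s ÷ 60.00 = 528.4 minutes.

T ≈ 528.4 minutes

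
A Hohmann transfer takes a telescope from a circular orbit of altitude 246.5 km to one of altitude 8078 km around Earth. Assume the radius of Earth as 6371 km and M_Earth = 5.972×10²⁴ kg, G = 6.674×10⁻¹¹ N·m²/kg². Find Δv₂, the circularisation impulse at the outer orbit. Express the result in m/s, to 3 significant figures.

Δv ≈ 1090 m/s

μ = GM = 6.674×10⁻¹¹ × 5.972×10²⁴ = 3.986×10¹⁴ m³/s².
r₁ = 6371 + 246.5 = 6617.5 km = 6.6175×10⁶ m.
r₂ = 6371 + 8078 = 14449 km = 1.4449×10⁷ m.
Transfer ellipse a_t = (r₁ + r₂)/2 = 1.053×10⁷ m.
At r₁: circular v_c1 = √(μ/r₁) = 7761 m/s; transfer-perigee v_p = √[μ(2/r₁ − 1/a_t)] = 9090 m/s.
At r₂: circular v_c2 = √(μ/r₂) = 5252 m/s; transfer-apogee v_a = √[μ(2/r₂ − 1/a_t)] = 4163 m/s.
Δv₂ = v_c2 − v_a = 1089 m/s.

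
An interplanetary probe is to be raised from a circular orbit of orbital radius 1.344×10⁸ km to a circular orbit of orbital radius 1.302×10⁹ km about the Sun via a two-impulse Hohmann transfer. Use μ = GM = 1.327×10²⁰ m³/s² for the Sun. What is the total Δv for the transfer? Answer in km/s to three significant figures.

Δv_total ≈ 16.6 km/s

r₁ = 1.344×10⁸ km = 1.344×10¹¹ m.
r₂ = 1.302×10⁹ km = 1.302×10¹² m.
Transfer ellipse a_t = (r₁ + r₂)/2 = 7.182×10¹¹ m.
At r₁: circular v_c1 = √(μ/r₁) = 31420 m/s; transfer-perihelion v_p = √[μ(2/r₁ − 1/a_t)] = 42310 m/s.
Δv₁ = v_p − v_c1 = 10890 m/s.
At r₂: circular v_c2 = √(μ/r₂) = 10100 m/s; transfer-aphelion v_a = √[μ(2/r₂ − 1/a_t)] = 4367 m/s.
Δv₂ = v_c2 − v_a = 5728 m/s.
Total Δv = Δv₁ + Δv₂ = 16610 m/s = 16.61 km/s.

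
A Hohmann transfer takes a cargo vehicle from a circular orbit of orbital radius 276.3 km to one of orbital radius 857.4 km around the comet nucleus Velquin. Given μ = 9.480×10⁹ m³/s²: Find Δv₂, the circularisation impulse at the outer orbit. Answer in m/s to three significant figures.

r₁ = 276.3 km = 2.763×10⁵ m.
r₂ = 857.4 km = 8.574×10⁵ m.
Transfer ellipse a_t = (r₁ + r₂)/2 = 5.668×10⁵ m.
At r₁: circular v_c1 = √(μ/r₁) = 185.2 m/s; transfer-periapsis v_p = √[μ(2/r₁ − 1/a_t)] = 227.8 m/s.
At r₂: circular v_c2 = √(μ/r₂) = 105.2 m/s; transfer-apoapsis v_a = √[μ(2/r₂ − 1/a_t)] = 73.41 m/s.
Δv₂ = v_c2 − v_a = 31.74 m/s.

Δv ≈ 31.7 m/s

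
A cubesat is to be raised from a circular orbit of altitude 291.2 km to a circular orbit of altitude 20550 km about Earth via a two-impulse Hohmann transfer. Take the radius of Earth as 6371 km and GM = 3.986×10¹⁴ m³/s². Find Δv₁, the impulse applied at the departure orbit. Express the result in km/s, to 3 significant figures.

r₁ = 6371 + 291.2 = 6662.2 km = 6.6622×10⁶ m.
r₂ = 6371 + 20550 = 26921 km = 2.6921×10⁷ m.
Transfer ellipse a_t = (r₁ + r₂)/2 = 1.679×10⁷ m.
At r₁: circular v_c1 = √(μ/r₁) = 7735 m/s; transfer-perigee v_p = √[μ(2/r₁ − 1/a_t)] = 9794 m/s.
Δv₁ = v_p − v_c1 = 2059 m/s.
= 2.059 km/s.

Δv ≈ 2.06 km/s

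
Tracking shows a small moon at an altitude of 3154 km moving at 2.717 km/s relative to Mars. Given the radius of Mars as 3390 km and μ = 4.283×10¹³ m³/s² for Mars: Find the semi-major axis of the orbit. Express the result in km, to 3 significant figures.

r = 3390 + 3154 = 6544.0 km = 6.544×10⁶ m.
Vis-viva rearranged: 1/a = 2/r − v²/μ = 3.056×10⁻⁷ − 1.724×10⁻⁷ = 1.333×10⁻⁷ m⁻¹.
a = 7.504×10⁶ m = 7503.8 km.

a ≈ 7500 km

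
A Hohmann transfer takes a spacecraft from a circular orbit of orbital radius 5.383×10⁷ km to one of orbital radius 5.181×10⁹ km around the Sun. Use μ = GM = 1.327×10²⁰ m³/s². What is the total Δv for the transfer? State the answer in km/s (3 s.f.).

Δv_total ≈ 24.5 km/s

r₁ = 5.383×10⁷ km = 5.383×10¹⁰ m.
r₂ = 5.181×10⁹ km = 5.181×10¹² m.
Transfer ellipse a_t = (r₁ + r₂)/2 = 2.617×10¹² m.
At r₁: circular v_c1 = √(μ/r₁) = 49650 m/s; transfer-perihelion v_p = √[μ(2/r₁ − 1/a_t)] = 69850 m/s.
Δv₁ = v_p − v_c1 = 20200 m/s.
At r₂: circular v_c2 = √(μ/r₂) = 5061 m/s; transfer-aphelion v_a = √[μ(2/r₂ − 1/a_t)] = 725.8 m/s.
Δv₂ = v_c2 − v_a = 4335 m/s.
Total Δv = Δv₁ + Δv₂ = 24540 m/s = 24.54 km/s.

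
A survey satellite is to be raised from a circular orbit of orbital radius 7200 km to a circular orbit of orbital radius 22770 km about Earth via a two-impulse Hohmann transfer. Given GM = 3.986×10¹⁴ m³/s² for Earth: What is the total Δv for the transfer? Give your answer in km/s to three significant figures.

Δv_total ≈ 3.02 km/s

r₁ = 7200 km = 7.200×10⁶ m.
r₂ = 22770 km = 2.277×10⁷ m.
Transfer ellipse a_t = (r₁ + r₂)/2 = 1.498×10⁷ m.
At r₁: circular v_c1 = √(μ/r₁) = 7441 m/s; transfer-perigee v_p = √[μ(2/r₁ − 1/a_t)] = 9172 m/s.
Δv₁ = v_p − v_c1 = 1731 m/s.
At r₂: circular v_c2 = √(μ/r₂) = 4184 m/s; transfer-apogee v_a = √[μ(2/r₂ − 1/a_t)] = 2900 m/s.
Δv₂ = v_c2 − v_a = 1284 m/s.
Total Δv = Δv₁ + Δv₂ = 3015 m/s = 3.015 km/s.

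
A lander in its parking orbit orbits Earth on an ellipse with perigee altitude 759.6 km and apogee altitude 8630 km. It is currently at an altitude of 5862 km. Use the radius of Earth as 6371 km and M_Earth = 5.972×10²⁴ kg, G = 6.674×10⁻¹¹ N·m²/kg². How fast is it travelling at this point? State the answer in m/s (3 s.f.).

v ≈ 5400 m/s

μ = GM = 6.674×10⁻¹¹ × 5.972×10²⁴ = 3.986×10¹⁴ m³/s².
r_p = 6371 + 759.6 = 7130.6 km = 7.1306×10⁶ m.
r_a = 6371 + 8630 = 15001 km = 1.5001×10⁷ m.
r = 6371 + 5862 = 12233 km = 1.223×10⁷ m.
Semi-major axis a = (r_p + r_a)/2 = 11066 km = 1.107×10⁷ m.
Vis-viva: v² = μ(2/r − 1/a) = 3.986×10¹⁴ × (1.635×10⁻⁷ − 9.037×10⁻⁸) = 2.914×10⁷ m²/s².
v = 5399 m/s.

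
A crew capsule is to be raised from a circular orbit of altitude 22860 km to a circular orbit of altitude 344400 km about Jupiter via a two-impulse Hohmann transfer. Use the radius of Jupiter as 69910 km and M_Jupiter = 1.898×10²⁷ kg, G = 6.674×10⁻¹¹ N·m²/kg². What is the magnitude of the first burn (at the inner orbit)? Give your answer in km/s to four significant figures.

Δv ≈ 10.28 km/s

μ = GM = 6.674×10⁻¹¹ × 1.898×10²⁷ = 1.267×10¹⁷ m³/s².
r₁ = 69910 + 22860 = 92770 km = 9.2770×10⁷ m.
r₂ = 69910 + 344400 = 414310 km = 4.1431×10⁸ m.
Transfer ellipse a_t = (r₁ + r₂)/2 = 2.535×10⁸ m.
At r₁: circular v_c1 = √(μ/r₁) = 36950 m/s; transfer-perijove v_p = √[μ(2/r₁ − 1/a_t)] = 47240 m/s.
Δv₁ = v_p − v_c1 = 10280 m/s.
= 10.28 km/s.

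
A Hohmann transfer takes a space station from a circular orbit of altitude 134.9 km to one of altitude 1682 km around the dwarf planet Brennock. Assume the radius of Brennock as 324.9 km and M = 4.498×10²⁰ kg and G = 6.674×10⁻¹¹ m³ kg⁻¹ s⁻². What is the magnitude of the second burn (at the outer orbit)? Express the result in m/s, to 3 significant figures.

Δv ≈ 47.6 m/s

μ = GM = 6.674×10⁻¹¹ × 4.498×10²⁰ = 3.002×10¹⁰ m³/s².
r₁ = 324.9 + 134.9 = 459.80 km = 4.5980×10⁵ m.
r₂ = 324.9 + 1682 = 2006.9 km = 2.0069×10⁶ m.
Transfer ellipse a_t = (r₁ + r₂)/2 = 1.233×10⁶ m.
At r₁: circular v_c1 = √(μ/r₁) = 255.5 m/s; transfer-periapsis v_p = √[μ(2/r₁ − 1/a_t)] = 325.9 m/s.
At r₂: circular v_c2 = √(μ/r₂) = 122.3 m/s; transfer-apoapsis v_a = √[μ(2/r₂ − 1/a_t)] = 74.68 m/s.
Δv₂ = v_c2 − v_a = 47.63 m/s.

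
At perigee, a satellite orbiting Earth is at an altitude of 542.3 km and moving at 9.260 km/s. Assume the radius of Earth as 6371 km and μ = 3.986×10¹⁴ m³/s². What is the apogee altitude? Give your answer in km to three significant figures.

apogee altitude ≈ 13700 km

r_p = 6371 + 542.3 = 6913.3 km = 6.913×10⁶ m.
Specific energy ε = v²/2 − μ/r = -1.478×10⁷ J/kg, so a = −μ/(2ε) = 1.348×10⁷ m.
The apsides satisfy r_p + r_a = 2a, so the apogee radius is 2a − r_p = 2.005×10⁷ m = 20050 km.
Apogee altitude = 20050 − 6371 = 13679 km.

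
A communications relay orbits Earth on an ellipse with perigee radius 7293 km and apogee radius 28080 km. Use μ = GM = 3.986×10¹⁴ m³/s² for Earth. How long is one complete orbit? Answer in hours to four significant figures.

Semi-major axis a = (r_p + r_a)/2 = (7293.0 + 28080)/2 = 17686 km = 1.769×10⁷ m.
By Kepler's third law T = 2π√(a³/μ) = 2π × 3.726×10³ = 2.341×10⁴ s.
= 6.502 hours.

T ≈ 6.502 hours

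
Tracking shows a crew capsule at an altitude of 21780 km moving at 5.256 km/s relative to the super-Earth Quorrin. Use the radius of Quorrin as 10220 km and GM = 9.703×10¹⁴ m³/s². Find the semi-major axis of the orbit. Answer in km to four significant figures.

a ≈ 29390 km

r = 10220 + 21780 = 32000 km = 3.200×10⁷ m.
Specific orbital energy ε = v²/2 − μ/r = (5256)²/2 − 9.703×10¹⁴/3.200×10⁷ = -1.651×10⁷ J/kg.
Since ε = −μ/(2a), a = −μ/(2ε) = 2.939×10⁷ m = 29387 km.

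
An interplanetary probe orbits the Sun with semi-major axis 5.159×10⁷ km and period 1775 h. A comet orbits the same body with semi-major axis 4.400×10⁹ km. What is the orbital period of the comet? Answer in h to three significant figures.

T₂ ≈ 1.40×10⁶ h

Kepler's third law: T² ∝ a³, so T₂ = T₁ (a₂/a₁)^(3/2).
a₂/a₁ = 85.29, (a₂/a₁)^(3/2) = 787.6.
T₂ = 1775 × 787.6 = 1.398×10⁶ h.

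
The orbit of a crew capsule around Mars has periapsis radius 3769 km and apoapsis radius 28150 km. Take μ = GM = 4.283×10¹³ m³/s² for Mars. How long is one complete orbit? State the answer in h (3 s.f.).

Semi-major axis a = (r_p + r_a)/2 = (3769.0 + 28150)/2 = 15960 km = 1.596×10⁷ m.
By Kepler's third law T = 2π√(a³/μ) = 2π × 9.742×10³ = 6.121×10⁴ s.
= 17.00 h.

T ≈ 17.0 h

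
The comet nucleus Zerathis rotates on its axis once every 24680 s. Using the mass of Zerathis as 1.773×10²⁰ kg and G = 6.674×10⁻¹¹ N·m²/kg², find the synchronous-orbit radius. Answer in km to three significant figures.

r_sync ≈ 567 km

μ = GM = 6.674×10⁻¹¹ × 1.773×10²⁰ = 1.183×10¹⁰ m³/s².
A synchronous orbit has period T, so by Kepler's third law a = (μT²/4π²)^(1/3).
μT²/4π² = 1.183×10¹⁰ × (2.468×10⁴)² / 39.48 = 1.826×10¹⁷ m³.
a = 5.673×10⁵ m = 567.29 km.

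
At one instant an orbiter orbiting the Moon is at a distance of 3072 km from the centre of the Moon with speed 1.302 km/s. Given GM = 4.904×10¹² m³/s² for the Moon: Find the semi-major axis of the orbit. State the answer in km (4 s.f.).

r = 3.072×10⁶ m.
Vis-viva rearranged: 1/a = 2/r − v²/μ = 6.510×10⁻⁷ − 3.457×10⁻⁷ = 3.054×10⁻⁷ m⁻¹.
a = 3.275×10⁶ m = 3274.8 km.

a ≈ 3275 km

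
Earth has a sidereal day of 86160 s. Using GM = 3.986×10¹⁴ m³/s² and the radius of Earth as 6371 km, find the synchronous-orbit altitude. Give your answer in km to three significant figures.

A synchronous orbit has period T, so by Kepler's third law a = (μT²/4π²)^(1/3).
μT²/4π² = 3.986×10¹⁴ × (8.616×10⁴)² / 39.48 = 7.495×10²² m³.
a = 4.216×10⁷ m = 42163 km.
Altitude h = a − R = 42163 − 6371 = 35792 km.

h_sync ≈ 35800 km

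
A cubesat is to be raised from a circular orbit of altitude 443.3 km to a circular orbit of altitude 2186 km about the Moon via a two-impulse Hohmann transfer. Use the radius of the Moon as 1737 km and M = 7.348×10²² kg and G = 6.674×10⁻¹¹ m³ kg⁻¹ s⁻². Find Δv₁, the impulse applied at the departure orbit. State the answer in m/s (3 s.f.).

μ = GM = 6.674×10⁻¹¹ × 7.348×10²² = 4.904×10¹² m³/s².
r₁ = 1737 + 443.3 = 2180.3 km = 2.1803×10⁶ m.
r₂ = 1737 + 2186 = 3923.0 km = 3.9230×10⁶ m.
Transfer ellipse a_t = (r₁ + r₂)/2 = 3.052×10⁶ m.
At r₁: circular v_c1 = √(μ/r₁) = 1500 m/s; transfer-perilune v_p = √[μ(2/r₁ − 1/a_t)] = 1700 m/s.
Δv₁ = v_p − v_c1 = 200.7 m/s.

Δv ≈ 201 m/s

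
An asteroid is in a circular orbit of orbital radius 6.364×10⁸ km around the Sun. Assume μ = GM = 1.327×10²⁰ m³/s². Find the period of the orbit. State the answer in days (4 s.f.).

T ≈ 3205 days

r = 6.364×10⁸ km = 6.364×10¹¹ m.
Kepler's third law: T = 2π√(r³/μ) = 2π√((6.364×10¹¹)³ / 1.327×10²⁰).
r³/μ = 1.942×10¹⁵ s², so T = 2π × 4.407×10⁷ = 2.769×10⁸ s.
Converting: 2.769×10⁸ s ÷ 86400 = 3205 days.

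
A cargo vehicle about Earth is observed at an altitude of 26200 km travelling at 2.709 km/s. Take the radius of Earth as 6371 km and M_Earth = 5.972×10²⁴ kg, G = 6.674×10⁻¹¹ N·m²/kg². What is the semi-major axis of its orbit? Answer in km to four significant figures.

a ≈ 23260 km

μ = GM = 6.674×10⁻¹¹ × 5.972×10²⁴ = 3.986×10¹⁴ m³/s².
r = 6371 + 26200 = 32571 km = 3.257×10⁷ m.
Vis-viva rearranged: 1/a = 2/r − v²/μ = 6.140×10⁻⁸ − 1.841×10⁻⁸ = 4.299×10⁻⁸ m⁻¹.
a = 2.326×10⁷ m = 23260 km.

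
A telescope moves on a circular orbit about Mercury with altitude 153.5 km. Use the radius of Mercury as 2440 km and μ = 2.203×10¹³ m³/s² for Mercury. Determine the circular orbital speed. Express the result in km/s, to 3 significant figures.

r = 2440 + 153.5 = 2593.5 km = 2.5935×10⁶ m.
For a circular orbit v = √(μ/r) = √(2.203×10¹³ / 2.594×10⁶) = √(8.494×10⁶) = 2915 m/s.
That is 2.915 km/s.

v ≈ 2.91 km/s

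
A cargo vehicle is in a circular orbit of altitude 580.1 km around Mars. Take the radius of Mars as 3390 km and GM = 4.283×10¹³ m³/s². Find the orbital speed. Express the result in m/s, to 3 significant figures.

r = 3390 + 580.1 = 3970.1 km = 3.9701×10⁶ m.
For a circular orbit v = √(μ/r) = √(4.283×10¹³ / 3.970×10⁶) = √(1.079×10⁷) = 3285 m/s.

v ≈ 3280 m/s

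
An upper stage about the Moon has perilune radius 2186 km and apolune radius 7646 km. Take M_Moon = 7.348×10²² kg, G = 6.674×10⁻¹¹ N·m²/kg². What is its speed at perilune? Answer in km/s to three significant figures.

v ≈ 1.87 km/s

μ = GM = 6.674×10⁻¹¹ × 7.348×10²² = 4.904×10¹² m³/s².
Semi-major axis a = (r_p + r_a)/2 = 4916.0 km = 4.916×10⁶ m.
Vis-viva: v² = μ(2/r − 1/a) = 4.904×10¹² × (9.149×10⁻⁷ − 2.034×10⁻⁷) = 3.489×10⁶ m²/s².
v = 1868 m/s = 1.868 km/s.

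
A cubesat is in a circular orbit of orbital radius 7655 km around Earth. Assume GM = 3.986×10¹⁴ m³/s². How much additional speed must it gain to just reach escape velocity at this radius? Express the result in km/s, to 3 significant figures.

Δv ≈ 2.99 km/s

r = 7655 km = 7.655×10⁶ m.
Circular speed v_c = √(μ/r) = 7216 m/s.
Escape speed v_esc = √(2μ/r) = √2 × v_c = 10200 m/s.
Δv = v_esc − v_c = 2989 m/s = 2.989 km/s.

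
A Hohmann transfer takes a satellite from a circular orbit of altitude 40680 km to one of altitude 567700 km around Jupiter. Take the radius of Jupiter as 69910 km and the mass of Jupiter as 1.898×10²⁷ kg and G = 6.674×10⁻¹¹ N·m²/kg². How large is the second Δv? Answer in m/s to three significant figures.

Δv ≈ 6430 m/s

μ = GM = 6.674×10⁻¹¹ × 1.898×10²⁷ = 1.267×10¹⁷ m³/s².
r₁ = 69910 + 40680 = 110590 km = 1.1059×10⁸ m.
r₂ = 69910 + 567700 = 637610 km = 6.3761×10⁸ m.
Transfer ellipse a_t = (r₁ + r₂)/2 = 3.741×10⁸ m.
At r₁: circular v_c1 = √(μ/r₁) = 33840 m/s; transfer-perijove v_p = √[μ(2/r₁ − 1/a_t)] = 44180 m/s.
At r₂: circular v_c2 = √(μ/r₂) = 14090 m/s; transfer-apojove v_a = √[μ(2/r₂ − 1/a_t)] = 7664 m/s.
Δv₂ = v_c2 − v_a = 6431 m/s.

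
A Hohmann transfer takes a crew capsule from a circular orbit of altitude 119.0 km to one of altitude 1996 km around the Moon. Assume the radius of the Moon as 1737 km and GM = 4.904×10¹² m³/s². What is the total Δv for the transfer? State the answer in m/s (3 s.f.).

r₁ = 1737 + 119.0 = 1856.0 km = 1.8560×10⁶ m.
r₂ = 1737 + 1996 = 3733.0 km = 3.7330×10⁶ m.
Transfer ellipse a_t = (r₁ + r₂)/2 = 2.794×10⁶ m.
At r₁: circular v_c1 = √(μ/r₁) = 1625 m/s; transfer-perilune v_p = √[μ(2/r₁ − 1/a_t)] = 1879 m/s.
Δv₁ = v_p − v_c1 = 253.2 m/s.
At r₂: circular v_c2 = √(μ/r₂) = 1146 m/s; transfer-apolune v_a = √[μ(2/r₂ − 1/a_t)] = 934.1 m/s.
Δv₂ = v_c2 − v_a = 212.1 m/s.
Total Δv = Δv₁ + Δv₂ = 465.3 m/s.

Δv_total ≈ 465 m/s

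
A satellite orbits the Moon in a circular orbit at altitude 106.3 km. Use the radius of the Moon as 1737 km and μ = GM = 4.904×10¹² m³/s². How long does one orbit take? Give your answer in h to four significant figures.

T ≈ 1.972 h

r = 1737 + 106.3 = 1843.3 km = 1.8433×10⁶ m.
Kepler's third law: T = 2π√(r³/μ) = 2π√((1.843×10⁶)³ / 4.904×10¹²).
r³/μ = 1.277×10⁶ s², so T = 2π × 1.130×10³ = 7.101×10³ s.
Converting: 7.101×10³ s ÷ 3600 = 1.972 h.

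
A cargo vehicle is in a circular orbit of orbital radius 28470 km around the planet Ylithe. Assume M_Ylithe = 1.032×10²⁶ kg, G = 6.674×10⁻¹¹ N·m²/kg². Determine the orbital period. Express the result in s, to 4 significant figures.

μ = GM = 6.674×10⁻¹¹ × 1.032×10²⁶ = 6.888×10¹⁵ m³/s².
r = 28470 km = 2.847×10⁷ m.
Kepler's third law: T = 2π√(r³/μ) = 2π√((2.847×10⁷)³ / 6.888×10¹⁵).
r³/μ = 3.350×10⁶ s², so T = 2π × 1.830×10³ = 1.150×10⁴ s.

T ≈ 11500 s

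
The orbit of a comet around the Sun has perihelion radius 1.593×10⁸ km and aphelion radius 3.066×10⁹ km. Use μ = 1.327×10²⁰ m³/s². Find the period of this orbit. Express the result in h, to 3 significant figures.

T ≈ 310000 h

Semi-major axis a = (r_p + r_a)/2 = (1.5930×10⁸ + 3.0660×10⁹)/2 = 1.6126×10⁹ km = 1.613×10¹² m.
By Kepler's third law T = 2π√(a³/μ) = 2π × 1.778×10⁸ = 1.117×10⁹ s.
= 3.103×10⁵ h.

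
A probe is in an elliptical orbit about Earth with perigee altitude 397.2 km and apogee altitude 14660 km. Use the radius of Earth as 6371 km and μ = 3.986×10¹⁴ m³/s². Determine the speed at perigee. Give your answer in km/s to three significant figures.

v ≈ 9.44 km/s

r_p = 6371 + 397.2 = 6768.2 km = 6.7682×10⁶ m.
r_a = 6371 + 14660 = 21031 km = 2.1031×10⁷ m.
Semi-major axis a = (r_p + r_a)/2 = 13900 km = 1.390×10⁷ m.
Vis-viva: v² = μ(2/r − 1/a) = 3.986×10¹⁴ × (2.955×10⁻⁷ − 7.194×10⁻⁸) = 8.911×10⁷ m²/s².
v = 9440 m/s = 9.440 km/s.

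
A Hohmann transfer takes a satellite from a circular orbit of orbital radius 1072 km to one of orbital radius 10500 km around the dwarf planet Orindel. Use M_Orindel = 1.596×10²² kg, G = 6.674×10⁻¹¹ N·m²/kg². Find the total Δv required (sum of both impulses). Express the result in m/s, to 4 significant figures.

μ = GM = 6.674×10⁻¹¹ × 1.596×10²² = 1.065×10¹² m³/s².
r₁ = 1072 km = 1.072×10⁶ m.
r₂ = 10500 km = 1.050×10⁷ m.
Transfer ellipse a_t = (r₁ + r₂)/2 = 5.786×10⁶ m.
At r₁: circular v_c1 = √(μ/r₁) = 996.8 m/s; transfer-periapsis v_p = √[μ(2/r₁ − 1/a_t)] = 1343 m/s.
Δv₁ = v_p − v_c1 = 346.0 m/s.
At r₂: circular v_c2 = √(μ/r₂) = 318.5 m/s; transfer-apoapsis v_a = √[μ(2/r₂ − 1/a_t)] = 137.1 m/s.
Δv₂ = v_c2 − v_a = 181.4 m/s.
Total Δv = Δv₁ + Δv₂ = 527.4 m/s.

Δv_total ≈ 527.4 m/s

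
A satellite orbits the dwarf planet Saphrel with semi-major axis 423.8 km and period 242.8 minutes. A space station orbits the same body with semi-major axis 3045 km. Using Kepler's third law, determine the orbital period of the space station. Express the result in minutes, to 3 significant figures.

T₂ ≈ 4680 minutes

Kepler's third law: T² ∝ a³, so T₂ = T₁ (a₂/a₁)^(3/2).
a₂/a₁ = 7.185, (a₂/a₁)^(3/2) = 19.26.
T₂ = 242.8 × 19.26 = 4676 minutes.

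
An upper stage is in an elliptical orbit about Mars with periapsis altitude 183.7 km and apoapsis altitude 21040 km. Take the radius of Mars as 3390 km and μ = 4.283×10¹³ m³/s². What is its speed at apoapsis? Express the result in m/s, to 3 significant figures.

r_p = 3390 + 183.7 = 3573.7 km = 3.5737×10⁶ m.
r_a = 3390 + 21040 = 24430 km = 2.4430×10⁷ m.
Semi-major axis a = (r_p + r_a)/2 = 14002 km = 1.400×10⁷ m.
Vis-viva: v² = μ(2/r − 1/a) = 4.283×10¹³ × (8.187×10⁻⁸ − 7.142×10⁻⁸) = 4.475×10⁵ m²/s².
v = 668.9 m/s.

v ≈ 669 m/s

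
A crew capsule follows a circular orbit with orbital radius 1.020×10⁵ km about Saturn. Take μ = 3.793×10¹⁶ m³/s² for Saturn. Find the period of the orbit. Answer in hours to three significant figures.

r = 1.020×10⁵ km = 1.020×10⁸ m.
Kepler's third law: T = 2π√(r³/μ) = 2π√((1.020×10⁸)³ / 3.793×10¹⁶).
r³/μ = 2.798×10⁷ s², so T = 2π × 5.289×10³ = 3.323×10⁴ s.
Converting: 3.323×10⁴ s ÷ 3600 = 9.232 hours.

T ≈ 9.23 hours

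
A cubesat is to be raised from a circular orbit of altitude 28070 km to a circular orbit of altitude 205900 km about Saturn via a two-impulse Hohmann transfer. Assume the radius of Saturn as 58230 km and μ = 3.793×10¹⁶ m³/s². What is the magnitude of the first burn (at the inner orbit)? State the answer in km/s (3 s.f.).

r₁ = 58230 + 28070 = 86300 km = 8.6300×10⁷ m.
r₂ = 58230 + 205900 = 264130 km = 2.6413×10⁸ m.
Transfer ellipse a_t = (r₁ + r₂)/2 = 1.752×10⁸ m.
At r₁: circular v_c1 = √(μ/r₁) = 20960 m/s; transfer-perikrone v_p = √[μ(2/r₁ − 1/a_t)] = 25740 m/s.
Δv₁ = v_p − v_c1 = 4775 m/s.
= 4.775 km/s.

Δv ≈ 4.78 km/s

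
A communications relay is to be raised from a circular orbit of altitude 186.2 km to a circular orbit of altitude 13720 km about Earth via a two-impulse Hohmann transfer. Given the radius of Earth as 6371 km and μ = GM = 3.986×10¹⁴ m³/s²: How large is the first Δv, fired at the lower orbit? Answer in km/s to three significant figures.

r₁ = 6371 + 186.2 = 6557.2 km = 6.5572×10⁶ m.
r₂ = 6371 + 13720 = 20091 km = 2.0091×10⁷ m.
Transfer ellipse a_t = (r₁ + r₂)/2 = 1.332×10⁷ m.
At r₁: circular v_c1 = √(μ/r₁) = 7797 m/s; transfer-perigee v_p = √[μ(2/r₁ − 1/a_t)] = 9574 m/s.
Δv₁ = v_p − v_c1 = 1777 m/s.
= 1.777 km/s.

Δv ≈ 1.78 km/s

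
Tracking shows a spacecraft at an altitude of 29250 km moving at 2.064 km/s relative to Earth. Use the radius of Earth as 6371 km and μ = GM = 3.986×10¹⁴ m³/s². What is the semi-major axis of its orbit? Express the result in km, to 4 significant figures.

a ≈ 22000 km

r = 6371 + 29250 = 35621 km = 3.562×10⁷ m.
Specific orbital energy ε = v²/2 − μ/r = (2064)²/2 − 3.986×10¹⁴/3.562×10⁷ = -9.060×10⁶ J/kg.
Since ε = −μ/(2a), a = −μ/(2ε) = 2.200×10⁷ m = 21998 km.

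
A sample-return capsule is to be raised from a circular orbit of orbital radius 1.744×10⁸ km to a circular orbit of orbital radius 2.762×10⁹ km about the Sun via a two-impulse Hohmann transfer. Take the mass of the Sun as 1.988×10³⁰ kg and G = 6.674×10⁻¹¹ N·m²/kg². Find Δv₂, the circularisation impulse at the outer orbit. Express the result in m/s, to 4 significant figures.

Δv ≈ 4542 m/s

μ = GM = 6.674×10⁻¹¹ × 1.988×10³⁰ = 1.327×10²⁰ m³/s².
r₁ = 1.744×10⁸ km = 1.744×10¹¹ m.
r₂ = 2.762×10⁹ km = 2.762×10¹² m.
Transfer ellipse a_t = (r₁ + r₂)/2 = 1.468×10¹² m.
At r₁: circular v_c1 = √(μ/r₁) = 27580 m/s; transfer-perihelion v_p = √[μ(2/r₁ − 1/a_t)] = 37830 m/s.
At r₂: circular v_c2 = √(μ/r₂) = 6931 m/s; transfer-aphelion v_a = √[μ(2/r₂ − 1/a_t)] = 2389 m/s.
Δv₂ = v_c2 − v_a = 4542 m/s.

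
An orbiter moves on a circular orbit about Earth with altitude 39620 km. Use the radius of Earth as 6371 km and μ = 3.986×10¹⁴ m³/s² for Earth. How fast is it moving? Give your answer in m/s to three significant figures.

r = 6371 + 39620 = 45991 km = 4.5991×10⁷ m.
For a circular orbit v = √(μ/r) = √(3.986×10¹⁴ / 4.599×10⁷) = √(8.667×10⁶) = 2944 m/s.

v ≈ 2940 m/s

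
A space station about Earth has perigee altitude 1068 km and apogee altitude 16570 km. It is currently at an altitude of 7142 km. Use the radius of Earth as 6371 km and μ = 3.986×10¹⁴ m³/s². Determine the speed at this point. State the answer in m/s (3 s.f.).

r_p = 6371 + 1068 = 7439.0 km = 7.4390×10⁶ m.
r_a = 6371 + 16570 = 22941 km = 2.2941×10⁷ m.
r = 6371 + 7142 = 13513 km = 1.351×10⁷ m.
Semi-major axis a = (r_p + r_a)/2 = 15190 km = 1.519×10⁷ m.
Vis-viva: v² = μ(2/r − 1/a) = 3.986×10¹⁴ × (1.480×10⁻⁷ − 6.583×10⁻⁸) = 3.275×10⁷ m²/s².
v = 5723 m/s.

v ≈ 5720 m/s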